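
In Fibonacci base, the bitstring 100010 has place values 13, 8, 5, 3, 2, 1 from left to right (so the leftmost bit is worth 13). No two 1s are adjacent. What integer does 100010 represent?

15

Summing the place values of the 1 bits: 13 + 2 = 15.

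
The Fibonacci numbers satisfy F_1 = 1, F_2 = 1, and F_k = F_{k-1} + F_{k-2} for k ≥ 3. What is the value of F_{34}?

5702887

Iterating the recurrence up to F_{30} = 832040 and F_{29} = 514229:
F_{31} = F_{30} + F_{29} = 832040 + 514229 = 1346269
F_{32} = F_{31} + F_{30} = 1346269 + 832040 = 2178309
F_{33} = F_{32} + F_{31} = 2178309 + 1346269 = 3524578
F_{34} = F_{33} + F_{32} = 3524578 + 2178309 = 5702887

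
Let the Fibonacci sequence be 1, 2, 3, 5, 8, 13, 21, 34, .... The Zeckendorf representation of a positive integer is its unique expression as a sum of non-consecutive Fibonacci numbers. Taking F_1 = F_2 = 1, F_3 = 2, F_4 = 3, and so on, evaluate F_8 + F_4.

F_8 + F_4 = 21 + 3 = 24.

24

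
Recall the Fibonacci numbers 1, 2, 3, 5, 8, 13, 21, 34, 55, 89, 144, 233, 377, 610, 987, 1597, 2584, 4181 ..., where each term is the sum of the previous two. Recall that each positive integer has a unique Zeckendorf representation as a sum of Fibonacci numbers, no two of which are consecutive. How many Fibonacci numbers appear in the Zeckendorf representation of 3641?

subtract 2584 from 3641: 1057 remains
subtract 987 from 1057: 70 remains
subtract 55 from 70: 15 remains
subtract 13 from 15: 2 remains
subtract 2 from 2: 0 remains
3641 = 2584 + 987 + 55 + 13 + 2, which has 5 terms.

5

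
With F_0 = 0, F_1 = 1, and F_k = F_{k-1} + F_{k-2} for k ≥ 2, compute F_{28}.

317811

Iterating the recurrence up to F_{24} = 46368 and F_{23} = 28657:
F_{25} = F_{24} + F_{23} = 46368 + 28657 = 75025
F_{26} = F_{25} + F_{24} = 75025 + 46368 = 121393
F_{27} = F_{26} + F_{25} = 121393 + 75025 = 196418
F_{28} = F_{27} + F_{26} = 196418 + 121393 = 317811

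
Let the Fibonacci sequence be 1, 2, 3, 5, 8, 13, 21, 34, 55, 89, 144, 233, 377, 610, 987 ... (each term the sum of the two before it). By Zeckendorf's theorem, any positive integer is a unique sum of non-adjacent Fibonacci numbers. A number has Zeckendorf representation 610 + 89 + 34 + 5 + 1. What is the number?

610 + 89 + 34 + 5 + 1 = 739.

739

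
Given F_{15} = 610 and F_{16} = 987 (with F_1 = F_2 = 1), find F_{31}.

1346269

By F_{2k+1} = F_k² + F_{k+1}²: F_{31} = 610² + 987² = 372100 + 974169 = 1346269.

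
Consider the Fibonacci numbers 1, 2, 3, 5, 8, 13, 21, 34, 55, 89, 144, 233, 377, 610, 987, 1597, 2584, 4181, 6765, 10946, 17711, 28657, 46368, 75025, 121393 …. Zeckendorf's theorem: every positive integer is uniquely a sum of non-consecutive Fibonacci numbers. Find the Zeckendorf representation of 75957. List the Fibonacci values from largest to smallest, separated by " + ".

Repeatedly subtract the largest Fibonacci number that fits:
75025 ≤ 75957 < 121393, so take 75025; remainder 932
610 ≤ 932 < 987, so take 610; remainder 322
233 ≤ 322 < 377, so take 233; remainder 89
89 ≤ 89 < 144, so take 89; remainder 0
So 75957 = 75025 + 610 + 233 + 89, with no two terms consecutive in the sequence.

75025 + 610 + 233 + 89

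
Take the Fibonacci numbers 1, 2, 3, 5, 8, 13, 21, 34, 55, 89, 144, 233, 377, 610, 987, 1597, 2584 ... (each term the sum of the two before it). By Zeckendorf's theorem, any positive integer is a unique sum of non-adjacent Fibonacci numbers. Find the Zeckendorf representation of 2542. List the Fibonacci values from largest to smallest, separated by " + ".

1597 + 610 + 233 + 89 + 13

Greedily peel off the largest Fibonacci term at each step:
2542: greatest Fibonacci not exceeding it is 1597, leaving 945
945: greatest Fibonacci not exceeding it is 610, leaving 335
335: greatest Fibonacci not exceeding it is 233, leaving 102
102: greatest Fibonacci not exceeding it is 89, leaving 13
13: greatest Fibonacci not exceeding it is 13, leaving 0
So 2542 = 1597 + 610 + 233 + 89 + 13, with no two terms consecutive in the sequence.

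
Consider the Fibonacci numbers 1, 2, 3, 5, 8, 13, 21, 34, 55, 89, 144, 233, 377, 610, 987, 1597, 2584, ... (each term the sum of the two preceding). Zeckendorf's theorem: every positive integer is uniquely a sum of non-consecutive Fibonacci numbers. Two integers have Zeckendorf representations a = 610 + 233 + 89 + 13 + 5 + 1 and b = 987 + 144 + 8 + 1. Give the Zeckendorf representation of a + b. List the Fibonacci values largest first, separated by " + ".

1597 + 377 + 89 + 21 + 5 + 2

The two numbers are 951 and 1140, so their sum is 2091.
1597 ≤ 2091 < 2584, so take 1597; remainder 494
377 ≤ 494 < 610, so take 377; remainder 117
89 ≤ 117 < 144, so take 89; remainder 28
21 ≤ 28 < 34, so take 21; remainder 7
5 ≤ 7 < 8, so take 5; remainder 2
2 ≤ 2 < 3, so take 2; remainder 0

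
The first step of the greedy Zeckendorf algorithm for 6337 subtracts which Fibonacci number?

4181 ≤ 6337 < 6765, so the largest Fibonacci number not exceeding 6337 is 4181.

4181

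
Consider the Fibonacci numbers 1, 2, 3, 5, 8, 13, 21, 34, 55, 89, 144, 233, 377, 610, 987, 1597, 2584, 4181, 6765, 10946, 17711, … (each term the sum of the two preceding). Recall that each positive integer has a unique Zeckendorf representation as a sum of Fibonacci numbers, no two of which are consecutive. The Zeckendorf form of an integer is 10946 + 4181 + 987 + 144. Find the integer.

16258

10946 + 4181 + 987 + 144 = 16258.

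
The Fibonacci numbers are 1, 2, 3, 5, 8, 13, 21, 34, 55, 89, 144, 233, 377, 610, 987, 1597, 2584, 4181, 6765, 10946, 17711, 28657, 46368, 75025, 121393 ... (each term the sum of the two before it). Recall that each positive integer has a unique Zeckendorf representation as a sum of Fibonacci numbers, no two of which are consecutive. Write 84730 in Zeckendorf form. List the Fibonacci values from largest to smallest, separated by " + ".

Greedy algorithm:
take 75025 (≤ 84730); 84730 − 75025 = 9705
take 6765 (≤ 9705); 9705 − 6765 = 2940
take 2584 (≤ 2940); 2940 − 2584 = 356
take 233 (≤ 356); 356 − 233 = 123
take 89 (≤ 123); 123 − 89 = 34
take 34 (≤ 34); 34 − 34 = 0
So 84730 = 75025 + 6765 + 2584 + 233 + 89 + 34, with no two terms consecutive in the sequence.

75025 + 6765 + 2584 + 233 + 89 + 34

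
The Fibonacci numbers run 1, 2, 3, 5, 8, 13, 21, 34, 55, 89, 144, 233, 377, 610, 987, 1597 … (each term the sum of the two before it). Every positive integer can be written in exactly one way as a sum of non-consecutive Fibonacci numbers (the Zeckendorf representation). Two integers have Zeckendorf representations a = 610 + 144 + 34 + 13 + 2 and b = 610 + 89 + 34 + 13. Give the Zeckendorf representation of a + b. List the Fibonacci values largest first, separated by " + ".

The two numbers are 803 and 746, so their sum is 1549.
Greedy algorithm:
987 ≤ 1549 < 1597, so take 987; remainder 562
377 ≤ 562 < 610, so take 377; remainder 185
144 ≤ 185 < 233, so take 144; remainder 41
34 ≤ 41 < 55, so take 34; remainder 7
5 ≤ 7 < 8, so take 5; remainder 2
2 ≤ 2 < 3, so take 2; remainder 0

987 + 377 + 144 + 34 + 5 + 2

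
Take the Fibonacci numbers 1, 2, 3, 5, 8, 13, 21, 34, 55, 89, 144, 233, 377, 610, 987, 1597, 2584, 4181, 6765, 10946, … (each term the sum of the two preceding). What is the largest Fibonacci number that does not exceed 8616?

6765

6765 ≤ 8616 < 10946, so the largest Fibonacci number not exceeding 8616 is 6765.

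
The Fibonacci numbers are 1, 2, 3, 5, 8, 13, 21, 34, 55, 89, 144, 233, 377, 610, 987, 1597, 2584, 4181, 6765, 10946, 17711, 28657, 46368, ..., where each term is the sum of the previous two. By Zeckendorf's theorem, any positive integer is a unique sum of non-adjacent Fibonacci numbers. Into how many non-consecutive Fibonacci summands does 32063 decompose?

Greedy algorithm:
28657 ≤ 32063 < 46368, so take 28657; remainder 3406
2584 ≤ 3406 < 4181, so take 2584; remainder 822
610 ≤ 822 < 987, so take 610; remainder 212
144 ≤ 212 < 233, so take 144; remainder 68
55 ≤ 68 < 89, so take 55; remainder 13
13 ≤ 13 < 21, so take 13; remainder 0
32063 = 28657 + 2584 + 610 + 144 + 55 + 13, which has 6 terms.

6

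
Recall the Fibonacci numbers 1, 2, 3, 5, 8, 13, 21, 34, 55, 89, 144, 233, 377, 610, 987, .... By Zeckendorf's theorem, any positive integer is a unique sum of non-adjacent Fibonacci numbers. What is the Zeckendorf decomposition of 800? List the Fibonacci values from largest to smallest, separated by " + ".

Greedy algorithm:
800: greatest Fibonacci not exceeding it is 610, leaving 190
190: greatest Fibonacci not exceeding it is 144, leaving 46
46: greatest Fibonacci not exceeding it is 34, leaving 12
12: greatest Fibonacci not exceeding it is 8, leaving 4
4: greatest Fibonacci not exceeding it is 3, leaving 1
1: greatest Fibonacci not exceeding it is 1, leaving 0
So 800 = 610 + 144 + 34 + 8 + 3 + 1, with no two terms consecutive in the sequence.

610 + 144 + 34 + 8 + 3 + 1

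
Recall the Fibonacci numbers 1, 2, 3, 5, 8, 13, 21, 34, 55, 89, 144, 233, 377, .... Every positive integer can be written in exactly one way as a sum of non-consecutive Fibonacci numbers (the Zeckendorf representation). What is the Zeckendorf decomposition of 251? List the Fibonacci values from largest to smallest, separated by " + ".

take 233 (≤ 251); 251 − 233 = 18
take 13 (≤ 18); 18 − 13 = 5
take 5 (≤ 5); 5 − 5 = 0
So 251 = 233 + 13 + 5, with no two terms consecutive in the sequence.

233 + 13 + 5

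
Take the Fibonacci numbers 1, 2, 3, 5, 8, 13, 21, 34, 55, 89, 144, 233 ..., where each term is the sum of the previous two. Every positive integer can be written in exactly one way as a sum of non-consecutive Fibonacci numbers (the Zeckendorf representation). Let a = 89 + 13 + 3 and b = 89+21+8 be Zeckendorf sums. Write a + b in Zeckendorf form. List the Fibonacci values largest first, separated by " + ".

144 + 55 + 21 + 3

The two numbers are 105 and 118, so their sum is 223.
subtract 144 from 223: 79 remains
subtract 55 from 79: 24 remains
subtract 21 from 24: 3 remains
subtract 3 from 3: 0 remains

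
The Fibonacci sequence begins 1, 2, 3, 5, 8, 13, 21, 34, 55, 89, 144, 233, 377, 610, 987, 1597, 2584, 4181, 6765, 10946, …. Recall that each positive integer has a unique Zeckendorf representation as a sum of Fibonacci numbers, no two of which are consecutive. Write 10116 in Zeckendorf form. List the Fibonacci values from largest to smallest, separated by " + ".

Greedily peel off the largest Fibonacci term at each step:
6765 ≤ 10116 < 10946, so take 6765; remainder 3351
2584 ≤ 3351 < 4181, so take 2584; remainder 767
610 ≤ 767 < 987, so take 610; remainder 157
144 ≤ 157 < 233, so take 144; remainder 13
13 ≤ 13 < 21, so take 13; remainder 0
So 10116 = 6765 + 2584 + 610 + 144 + 13, with no two terms consecutive in the sequence.

6765 + 2584 + 610 + 144 + 13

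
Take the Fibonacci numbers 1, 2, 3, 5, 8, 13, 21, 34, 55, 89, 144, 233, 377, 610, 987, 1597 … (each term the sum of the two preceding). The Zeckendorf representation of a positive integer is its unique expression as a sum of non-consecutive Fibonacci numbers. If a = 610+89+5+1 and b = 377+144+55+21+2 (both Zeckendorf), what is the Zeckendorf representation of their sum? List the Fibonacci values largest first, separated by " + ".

The two numbers are 705 and 599, so their sum is 1304.
Greedy algorithm:
take 987 (≤ 1304); 1304 − 987 = 317
take 233 (≤ 317); 317 − 233 = 84
take 55 (≤ 84); 84 − 55 = 29
take 21 (≤ 29); 29 − 21 = 8
take 8 (≤ 8); 8 − 8 = 0

987 + 233 + 55 + 21 + 8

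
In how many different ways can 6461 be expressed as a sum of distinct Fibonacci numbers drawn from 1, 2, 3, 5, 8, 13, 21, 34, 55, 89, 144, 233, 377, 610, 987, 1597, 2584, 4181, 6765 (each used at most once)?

Starting from the Zeckendorf form and repeatedly splitting a term F_k into F_{k−1} + F_{k−2} (when neither is already used) reaches every representation.
6461 = 4181+1597+610+55+13+5 = 4181+1597+610+55+13+3+2 = 4181+1597+610+34+21+13+5 = … (39 more), for 42 in all.

42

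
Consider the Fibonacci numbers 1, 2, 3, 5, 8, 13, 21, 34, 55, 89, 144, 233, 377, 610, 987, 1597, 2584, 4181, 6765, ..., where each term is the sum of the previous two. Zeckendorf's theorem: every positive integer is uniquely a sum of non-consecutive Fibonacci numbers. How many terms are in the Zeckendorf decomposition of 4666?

6

4666: greatest Fibonacci not exceeding it is 4181, leaving 485
485: greatest Fibonacci not exceeding it is 377, leaving 108
108: greatest Fibonacci not exceeding it is 89, leaving 19
19: greatest Fibonacci not exceeding it is 13, leaving 6
6: greatest Fibonacci not exceeding it is 5, leaving 1
1: greatest Fibonacci not exceeding it is 1, leaving 0
4666 = 4181 + 377 + 89 + 13 + 5 + 1, which has 6 terms.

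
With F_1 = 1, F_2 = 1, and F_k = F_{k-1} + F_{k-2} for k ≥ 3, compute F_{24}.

Iterating the recurrence up to F_{16} = 987 and F_{15} = 610:
F_{17} = F_{16} + F_{15} = 987 + 610 = 1597
F_{18} = F_{17} + F_{16} = 1597 + 987 = 2584
F_{19} = F_{18} + F_{17} = 2584 + 1597 = 4181
F_{20} = F_{19} + F_{18} = 4181 + 2584 = 6765
F_{21} = F_{20} + F_{19} = 6765 + 4181 = 10946
F_{22} = F_{21} + F_{20} = 10946 + 6765 = 17711
F_{23} = F_{22} + F_{21} = 17711 + 10946 = 28657
F_{24} = F_{23} + F_{22} = 28657 + 17711 = 46368

46368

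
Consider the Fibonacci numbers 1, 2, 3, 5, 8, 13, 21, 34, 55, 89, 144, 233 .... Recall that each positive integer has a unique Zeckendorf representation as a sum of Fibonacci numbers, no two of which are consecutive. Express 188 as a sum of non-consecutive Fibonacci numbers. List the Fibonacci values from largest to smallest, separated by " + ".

188 − 144 = 44
44 − 34 = 10
10 − 8 = 2
2 − 2 = 0
So 188 = 144 + 34 + 8 + 2, with no two terms consecutive in the sequence.

144 + 34 + 8 + 2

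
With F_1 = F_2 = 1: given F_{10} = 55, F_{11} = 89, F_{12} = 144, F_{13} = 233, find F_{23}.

28657

By the addition formula F_{m+n} = F_m F_{n+1} + F_{m−1} F_n with m=11, n=12: F_{23} = 89·233 + 55·144 = 20737 + 7920 = 28657.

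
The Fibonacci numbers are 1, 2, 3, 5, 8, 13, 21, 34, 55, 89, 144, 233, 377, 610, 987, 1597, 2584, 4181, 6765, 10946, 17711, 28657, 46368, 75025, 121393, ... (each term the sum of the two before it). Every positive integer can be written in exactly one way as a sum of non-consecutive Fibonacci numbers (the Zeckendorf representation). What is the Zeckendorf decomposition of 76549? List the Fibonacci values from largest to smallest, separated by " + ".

Greedily peel off the largest Fibonacci term at each step:
76549: greatest Fibonacci not exceeding it is 75025, leaving 1524
1524: greatest Fibonacci not exceeding it is 987, leaving 537
537: greatest Fibonacci not exceeding it is 377, leaving 160
160: greatest Fibonacci not exceeding it is 144, leaving 16
16: greatest Fibonacci not exceeding it is 13, leaving 3
3: greatest Fibonacci not exceeding it is 3, leaving 0
So 76549 = 75025 + 987 + 377 + 144 + 13 + 3, with no two terms consecutive in the sequence.

75025 + 987 + 377 + 144 + 13 + 3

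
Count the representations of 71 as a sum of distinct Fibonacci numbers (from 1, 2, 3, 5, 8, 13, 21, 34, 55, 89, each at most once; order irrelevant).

Each representation comes from the Zeckendorf form by replacing some F_k with F_{k−1} + F_{k−2} where possible.
71 = 55+13+3 = 55+13+2+1 = 55+8+5+3 = … (5 more), for 8 in all.

8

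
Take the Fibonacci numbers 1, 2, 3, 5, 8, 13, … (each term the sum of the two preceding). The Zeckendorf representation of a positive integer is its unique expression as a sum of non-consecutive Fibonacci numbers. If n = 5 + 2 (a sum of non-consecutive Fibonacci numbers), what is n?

7

5 + 2 = 7.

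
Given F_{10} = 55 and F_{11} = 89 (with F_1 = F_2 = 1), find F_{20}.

By the doubling identity F_{2k} = F_k(2F_{k+1} − F_k): F_{20} = 55·(2·89 − 55) = 55·123 = 6765.

6765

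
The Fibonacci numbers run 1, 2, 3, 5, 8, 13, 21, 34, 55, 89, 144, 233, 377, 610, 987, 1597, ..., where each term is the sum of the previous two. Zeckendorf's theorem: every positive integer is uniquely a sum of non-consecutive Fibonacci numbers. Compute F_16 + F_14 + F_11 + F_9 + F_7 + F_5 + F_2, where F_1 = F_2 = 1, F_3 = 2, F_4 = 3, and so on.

1506

F_16 + F_14 + F_11 + F_9 + F_7 + F_5 + F_2 = 987 + 377 + 89 + 34 + 13 + 5 + 1 = 1506.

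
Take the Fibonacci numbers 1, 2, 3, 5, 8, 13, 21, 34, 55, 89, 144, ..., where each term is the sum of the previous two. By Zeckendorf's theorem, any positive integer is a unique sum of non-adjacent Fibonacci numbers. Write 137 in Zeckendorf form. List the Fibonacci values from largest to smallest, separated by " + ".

137 − 89 = 48
48 − 34 = 14
14 − 13 = 1
1 − 1 = 0
So 137 = 89 + 34 + 13 + 1, with no two terms consecutive in the sequence.

89 + 34 + 13 + 1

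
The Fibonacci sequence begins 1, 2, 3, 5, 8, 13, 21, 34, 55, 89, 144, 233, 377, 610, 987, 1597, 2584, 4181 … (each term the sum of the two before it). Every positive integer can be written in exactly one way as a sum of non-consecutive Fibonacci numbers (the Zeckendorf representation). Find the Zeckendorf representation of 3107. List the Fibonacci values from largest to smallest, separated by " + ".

2584 + 377 + 144 + 2

Repeatedly subtract the largest Fibonacci number that fits:
take 2584 (≤ 3107); 3107 − 2584 = 523
take 377 (≤ 523); 523 − 377 = 146
take 144 (≤ 146); 146 − 144 = 2
take 2 (≤ 2); 2 − 2 = 0
So 3107 = 2584 + 377 + 144 + 2, with no two terms consecutive in the sequence.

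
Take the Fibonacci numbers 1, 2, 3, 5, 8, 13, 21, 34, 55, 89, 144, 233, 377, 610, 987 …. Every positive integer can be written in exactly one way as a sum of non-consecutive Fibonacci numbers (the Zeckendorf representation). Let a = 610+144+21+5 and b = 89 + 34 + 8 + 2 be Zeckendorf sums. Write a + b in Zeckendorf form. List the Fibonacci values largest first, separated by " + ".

610 + 233 + 55 + 13 + 2

The two numbers are 780 and 133, so their sum is 913.
subtract 610 from 913: 303 remains
subtract 233 from 303: 70 remains
subtract 55 from 70: 15 remains
subtract 13 from 15: 2 remains
subtract 2 from 2: 0 remains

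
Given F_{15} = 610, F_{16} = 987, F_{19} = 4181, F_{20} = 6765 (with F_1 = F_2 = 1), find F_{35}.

By the addition formula F_{m+n} = F_m F_{n+1} + F_{m−1} F_n with m=20, n=15: F_{35} = 6765·987 + 4181·610 = 6677055 + 2550410 = 9227465.

9227465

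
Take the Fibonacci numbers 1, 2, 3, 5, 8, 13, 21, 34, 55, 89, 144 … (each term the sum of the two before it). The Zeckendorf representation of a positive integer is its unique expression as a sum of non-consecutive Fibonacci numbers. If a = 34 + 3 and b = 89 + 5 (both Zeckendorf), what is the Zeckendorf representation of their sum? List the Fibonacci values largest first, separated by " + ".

89 + 34 + 8

The two numbers are 37 and 94, so their sum is 131.
subtract 89 from 131: 42 remains
subtract 34 from 42: 8 remains
subtract 8 from 8: 0 remains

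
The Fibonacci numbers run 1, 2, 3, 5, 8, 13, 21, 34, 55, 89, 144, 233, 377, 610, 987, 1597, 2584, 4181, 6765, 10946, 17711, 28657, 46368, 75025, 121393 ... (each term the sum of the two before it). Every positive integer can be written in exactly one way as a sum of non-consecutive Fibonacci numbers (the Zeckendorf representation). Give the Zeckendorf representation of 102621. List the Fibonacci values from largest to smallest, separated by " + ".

75025 + 17711 + 6765 + 2584 + 377 + 144 + 13 + 2

Greedy algorithm:
75025 ≤ 102621 < 121393, so take 75025; remainder 27596
17711 ≤ 27596 < 28657, so take 17711; remainder 9885
6765 ≤ 9885 < 10946, so take 6765; remainder 3120
2584 ≤ 3120 < 4181, so take 2584; remainder 536
377 ≤ 536 < 610, so take 377; remainder 159
144 ≤ 159 < 233, so take 144; remainder 15
13 ≤ 15 < 21, so take 13; remainder 2
2 ≤ 2 < 3, so take 2; remainder 0
So 102621 = 75025 + 17711 + 6765 + 2584 + 377 + 144 + 13 + 2, with no two terms consecutive in the sequence.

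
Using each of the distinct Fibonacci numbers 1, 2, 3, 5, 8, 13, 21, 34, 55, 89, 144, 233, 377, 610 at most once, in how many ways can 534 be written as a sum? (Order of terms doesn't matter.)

Starting from the Zeckendorf form and repeatedly splitting a term F_k into F_{k−1} + F_{k−2} (when neither is already used) reaches every representation.
534 = 377+144+13 = 377+144+8+5 = 377+89+55+13 = … (12 more), for 15 in all.

15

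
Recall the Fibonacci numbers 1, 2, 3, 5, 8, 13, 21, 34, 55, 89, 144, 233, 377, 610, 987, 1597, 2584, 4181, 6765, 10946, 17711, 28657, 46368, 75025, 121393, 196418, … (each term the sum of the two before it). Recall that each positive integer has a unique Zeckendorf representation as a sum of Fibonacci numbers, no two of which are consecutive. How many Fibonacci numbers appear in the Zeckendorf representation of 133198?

6

Repeatedly subtract the largest Fibonacci number that fits:
subtract 121393 from 133198: 11805 remains
subtract 10946 from 11805: 859 remains
subtract 610 from 859: 249 remains
subtract 233 from 249: 16 remains
subtract 13 from 16: 3 remains
subtract 3 from 3: 0 remains
133198 = 121393 + 10946 + 610 + 233 + 13 + 3, which has 6 terms.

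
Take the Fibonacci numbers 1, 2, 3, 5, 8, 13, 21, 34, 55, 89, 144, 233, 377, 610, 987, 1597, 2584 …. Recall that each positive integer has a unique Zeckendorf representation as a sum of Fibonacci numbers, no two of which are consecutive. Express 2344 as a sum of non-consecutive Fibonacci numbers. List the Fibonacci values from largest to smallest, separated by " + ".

Greedy algorithm:
1597 ≤ 2344 < 2584, so take 1597; remainder 747
610 ≤ 747 < 987, so take 610; remainder 137
89 ≤ 137 < 144, so take 89; remainder 48
34 ≤ 48 < 55, so take 34; remainder 14
13 ≤ 14 < 21, so take 13; remainder 1
1 ≤ 1 < 2, so take 1; remainder 0
So 2344 = 1597 + 610 + 89 + 34 + 13 + 1, with no two terms consecutive in the sequence.

1597 + 610 + 89 + 34 + 13 + 1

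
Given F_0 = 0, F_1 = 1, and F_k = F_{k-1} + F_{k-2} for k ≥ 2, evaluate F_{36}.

Iterating the recurrence up to F_{30} = 832040 and F_{29} = 514229:
F_{31} = F_{30} + F_{29} = 832040 + 514229 = 1346269
F_{32} = F_{31} + F_{30} = 1346269 + 832040 = 2178309
F_{33} = F_{32} + F_{31} = 2178309 + 1346269 = 3524578
F_{34} = F_{33} + F_{32} = 3524578 + 2178309 = 5702887
F_{35} = F_{34} + F_{33} = 5702887 + 3524578 = 9227465
F_{36} = F_{35} + F_{34} = 9227465 + 5702887 = 14930352

14930352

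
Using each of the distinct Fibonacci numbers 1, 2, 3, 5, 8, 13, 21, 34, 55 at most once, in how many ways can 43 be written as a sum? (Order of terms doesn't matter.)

Each representation comes from the Zeckendorf form by replacing some F_k with F_{k−1} + F_{k−2} where possible.
43 = 34+8+1 = 34+5+3+1 = 21+13+8+1 = … (1 more), for 4 in all.

4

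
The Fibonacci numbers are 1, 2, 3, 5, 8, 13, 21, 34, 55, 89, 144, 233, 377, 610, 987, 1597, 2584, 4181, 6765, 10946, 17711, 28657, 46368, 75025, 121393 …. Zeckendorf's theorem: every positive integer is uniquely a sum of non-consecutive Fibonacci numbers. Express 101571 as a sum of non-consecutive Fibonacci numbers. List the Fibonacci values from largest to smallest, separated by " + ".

75025 + 17711 + 6765 + 1597 + 377 + 89 + 5 + 2

101571: greatest Fibonacci not exceeding it is 75025, leaving 26546
26546: greatest Fibonacci not exceeding it is 17711, leaving 8835
8835: greatest Fibonacci not exceeding it is 6765, leaving 2070
2070: greatest Fibonacci not exceeding it is 1597, leaving 473
473: greatest Fibonacci not exceeding it is 377, leaving 96
96: greatest Fibonacci not exceeding it is 89, leaving 7
7: greatest Fibonacci not exceeding it is 5, leaving 2
2: greatest Fibonacci not exceeding it is 2, leaving 0
So 101571 = 75025 + 17711 + 6765 + 1597 + 377 + 89 + 5 + 2, with no two terms consecutive in the sequence.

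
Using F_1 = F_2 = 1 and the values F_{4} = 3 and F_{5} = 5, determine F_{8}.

21

By the doubling identity F_{2k} = F_k(2F_{k+1} − F_k): F_{8} = 3·(2·5 − 3) = 3·7 = 21.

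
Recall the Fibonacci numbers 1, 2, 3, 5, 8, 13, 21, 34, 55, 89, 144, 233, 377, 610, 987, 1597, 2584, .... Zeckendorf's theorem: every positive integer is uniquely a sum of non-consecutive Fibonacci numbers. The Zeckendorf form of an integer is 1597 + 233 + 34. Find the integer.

1864

1597 + 233 + 34 = 1864.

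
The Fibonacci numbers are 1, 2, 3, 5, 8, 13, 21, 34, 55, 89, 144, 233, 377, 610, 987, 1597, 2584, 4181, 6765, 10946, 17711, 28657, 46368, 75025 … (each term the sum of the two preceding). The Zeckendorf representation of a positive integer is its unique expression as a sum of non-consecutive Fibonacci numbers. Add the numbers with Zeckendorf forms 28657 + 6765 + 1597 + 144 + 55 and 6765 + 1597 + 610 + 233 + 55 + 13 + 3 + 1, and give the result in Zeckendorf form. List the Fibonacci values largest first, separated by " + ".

The two numbers are 37218 and 9277, so their sum is 46495.
take 46368 (≤ 46495); 46495 − 46368 = 127
take 89 (≤ 127); 127 − 89 = 38
take 34 (≤ 38); 38 − 34 = 4
take 3 (≤ 4); 4 − 3 = 1
take 1 (≤ 1); 1 − 1 = 0

46368 + 89 + 34 + 3 + 1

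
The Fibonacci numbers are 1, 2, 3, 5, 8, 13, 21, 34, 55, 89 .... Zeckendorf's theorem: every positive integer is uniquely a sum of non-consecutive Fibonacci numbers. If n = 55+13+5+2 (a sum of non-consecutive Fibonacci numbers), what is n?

55+13+5+2 = 75.

75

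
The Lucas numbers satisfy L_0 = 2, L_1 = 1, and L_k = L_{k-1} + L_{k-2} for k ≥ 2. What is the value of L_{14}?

843

Iterating the recurrence up to L_{9} = 76 and L_{8} = 47:
L_{10} = L_{9} + L_{8} = 76 + 47 = 123
L_{11} = L_{10} + L_{9} = 123 + 76 = 199
L_{12} = L_{11} + L_{10} = 199 + 123 = 322
L_{13} = L_{12} + L_{11} = 322 + 199 = 521
L_{14} = L_{13} + L_{12} = 521 + 322 = 843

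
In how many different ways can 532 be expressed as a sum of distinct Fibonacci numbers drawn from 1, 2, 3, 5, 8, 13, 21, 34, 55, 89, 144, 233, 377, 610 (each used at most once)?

Starting from the Zeckendorf form and repeatedly splitting a term F_k into F_{k−1} + F_{k−2} (when neither is already used) reaches every representation.
532 = 377+144+8+3 = 377+144+8+2+1 = 377+89+55+8+3 = 377+144+5+3+2+1 = 377+89+55+8+2+1 = … (12 more), for 17 in all.

17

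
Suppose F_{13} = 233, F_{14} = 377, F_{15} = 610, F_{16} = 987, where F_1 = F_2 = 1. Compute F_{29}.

By the addition formula F_{m+n} = F_m F_{n+1} + F_{m−1} F_n with m=16, n=13: F_{29} = 987·377 + 610·233 = 372099 + 142130 = 514229.

514229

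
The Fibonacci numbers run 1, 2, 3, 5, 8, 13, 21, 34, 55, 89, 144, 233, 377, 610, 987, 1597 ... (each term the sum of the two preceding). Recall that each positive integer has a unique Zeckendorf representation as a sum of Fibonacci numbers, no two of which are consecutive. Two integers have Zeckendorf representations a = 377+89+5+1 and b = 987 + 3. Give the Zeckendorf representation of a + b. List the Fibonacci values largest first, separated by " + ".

987 + 377 + 89 + 8 + 1

The two numbers are 472 and 990, so their sum is 1462.
take 987 (≤ 1462); 1462 − 987 = 475
take 377 (≤ 475); 475 − 377 = 98
take 89 (≤ 98); 98 − 89 = 9
take 8 (≤ 9); 9 − 8 = 1
take 1 (≤ 1); 1 − 1 = 0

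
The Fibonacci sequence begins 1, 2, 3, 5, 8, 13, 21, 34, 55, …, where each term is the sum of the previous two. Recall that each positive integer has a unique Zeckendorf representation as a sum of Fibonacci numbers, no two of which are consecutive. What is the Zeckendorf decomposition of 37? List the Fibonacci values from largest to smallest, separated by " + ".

34 + 3

Repeatedly subtract the largest Fibonacci number that fits:
subtract 34 from 37: 3 remains
subtract 3 from 3: 0 remains
So 37 = 34 + 3, with no two terms consecutive in the sequence.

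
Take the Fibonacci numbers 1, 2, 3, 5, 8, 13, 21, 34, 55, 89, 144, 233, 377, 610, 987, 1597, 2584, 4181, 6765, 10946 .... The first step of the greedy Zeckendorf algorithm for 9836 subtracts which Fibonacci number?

6765

6765 ≤ 9836 < 10946, so the largest Fibonacci number not exceeding 9836 is 6765.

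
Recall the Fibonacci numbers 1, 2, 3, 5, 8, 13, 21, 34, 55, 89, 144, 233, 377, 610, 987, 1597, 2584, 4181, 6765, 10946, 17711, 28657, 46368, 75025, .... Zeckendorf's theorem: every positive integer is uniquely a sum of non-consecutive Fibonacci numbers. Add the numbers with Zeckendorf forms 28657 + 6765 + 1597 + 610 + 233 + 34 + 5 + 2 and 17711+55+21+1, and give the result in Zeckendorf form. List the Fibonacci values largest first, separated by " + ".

46368 + 6765 + 1597 + 610 + 233 + 89 + 21 + 8

The two numbers are 37903 and 17788, so their sum is 55691.
subtract 46368 from 55691: 9323 remains
subtract 6765 from 9323: 2558 remains
subtract 1597 from 2558: 961 remains
subtract 610 from 961: 351 remains
subtract 233 from 351: 118 remains
subtract 89 from 118: 29 remains
subtract 21 from 29: 8 remains
subtract 8 from 8: 0 remains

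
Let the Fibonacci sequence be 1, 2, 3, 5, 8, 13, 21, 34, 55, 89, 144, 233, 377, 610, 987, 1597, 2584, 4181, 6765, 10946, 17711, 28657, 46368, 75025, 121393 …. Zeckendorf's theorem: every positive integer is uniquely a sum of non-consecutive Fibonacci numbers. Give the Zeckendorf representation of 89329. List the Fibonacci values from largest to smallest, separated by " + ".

Greedy algorithm:
89329 − 75025 = 14304
14304 − 10946 = 3358
3358 − 2584 = 774
774 − 610 = 164
164 − 144 = 20
20 − 13 = 7
7 − 5 = 2
2 − 2 = 0
So 89329 = 75025 + 10946 + 2584 + 610 + 144 + 13 + 5 + 2, with no two terms consecutive in the sequence.

75025 + 10946 + 2584 + 610 + 144 + 13 + 5 + 2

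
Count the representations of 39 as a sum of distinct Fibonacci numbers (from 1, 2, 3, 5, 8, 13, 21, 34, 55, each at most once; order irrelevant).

39 = 34+5 = 34+3+2 = 21+13+5 = 21+13+3+2 = 21+8+5+3+2 — 5 representations.

5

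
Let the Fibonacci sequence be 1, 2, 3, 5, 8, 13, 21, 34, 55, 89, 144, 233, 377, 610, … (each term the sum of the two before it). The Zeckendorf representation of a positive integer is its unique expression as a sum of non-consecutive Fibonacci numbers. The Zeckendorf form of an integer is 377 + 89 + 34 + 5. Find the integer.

505

377 + 89 + 34 + 5 = 505.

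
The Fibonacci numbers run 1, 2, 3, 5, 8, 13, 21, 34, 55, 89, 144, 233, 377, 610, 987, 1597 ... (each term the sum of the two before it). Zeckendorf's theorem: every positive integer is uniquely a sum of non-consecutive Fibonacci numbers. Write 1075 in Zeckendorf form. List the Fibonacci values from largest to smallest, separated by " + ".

1075: greatest Fibonacci not exceeding it is 987, leaving 88
88: greatest Fibonacci not exceeding it is 55, leaving 33
33: greatest Fibonacci not exceeding it is 21, leaving 12
12: greatest Fibonacci not exceeding it is 8, leaving 4
4: greatest Fibonacci not exceeding it is 3, leaving 1
1: greatest Fibonacci not exceeding it is 1, leaving 0
So 1075 = 987 + 55 + 21 + 8 + 3 + 1, with no two terms consecutive in the sequence.

987 + 55 + 21 + 8 + 3 + 1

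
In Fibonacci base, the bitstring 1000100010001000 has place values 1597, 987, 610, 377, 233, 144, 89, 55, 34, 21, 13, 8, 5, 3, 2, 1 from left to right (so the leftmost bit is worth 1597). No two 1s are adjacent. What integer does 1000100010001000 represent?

Summing the place values of the 1 bits: 1597 + 233 + 34 + 5 = 1869.

1869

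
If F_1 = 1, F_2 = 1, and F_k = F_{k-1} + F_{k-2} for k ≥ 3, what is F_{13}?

233

Iterating the recurrence up to F_{8} = 21 and F_{7} = 13:
F_{9} = F_{8} + F_{7} = 21 + 13 = 34
F_{10} = F_{9} + F_{8} = 34 + 21 = 55
F_{11} = F_{10} + F_{9} = 55 + 34 = 89
F_{12} = F_{11} + F_{10} = 89 + 55 = 144
F_{13} = F_{12} + F_{11} = 144 + 89 = 233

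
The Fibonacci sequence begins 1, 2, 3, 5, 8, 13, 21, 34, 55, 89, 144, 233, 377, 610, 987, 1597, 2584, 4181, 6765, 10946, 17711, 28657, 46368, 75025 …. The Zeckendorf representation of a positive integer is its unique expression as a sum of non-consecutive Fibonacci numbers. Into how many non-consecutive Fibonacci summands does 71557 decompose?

71557 − 46368 = 25189
25189 − 17711 = 7478
7478 − 6765 = 713
713 − 610 = 103
103 − 89 = 14
14 − 13 = 1
1 − 1 = 0
71557 = 46368 + 17711 + 6765 + 610 + 89 + 13 + 1, which has 7 terms.

7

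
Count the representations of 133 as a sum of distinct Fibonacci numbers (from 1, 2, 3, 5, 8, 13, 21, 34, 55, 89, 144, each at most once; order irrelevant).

Starting from the Zeckendorf form and repeatedly splitting a term F_k into F_{k−1} + F_{k−2} (when neither is already used) reaches every representation.
133 = 89+34+8+2 = 89+34+5+3+2 = 89+21+13+8+2 = … (3 more), for 6 in all.

6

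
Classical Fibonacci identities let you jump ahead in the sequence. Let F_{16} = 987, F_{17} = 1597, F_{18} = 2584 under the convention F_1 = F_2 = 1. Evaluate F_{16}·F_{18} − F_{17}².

-1

987·2584 − 1597² = 2550408 − 2550409 = -1. (Cassini's identity: F_{k−1}F_{k+1} − F_k² = (−1)^k.)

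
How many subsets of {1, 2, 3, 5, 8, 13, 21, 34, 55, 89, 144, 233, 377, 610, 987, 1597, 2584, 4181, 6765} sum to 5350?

30

5350 = 4181+987+144+34+3+1 = 4181+987+144+21+13+3+1 = 4181+987+89+55+34+3+1 = 4181+610+377+144+34+3+1 = … (26 more), for 30 in all.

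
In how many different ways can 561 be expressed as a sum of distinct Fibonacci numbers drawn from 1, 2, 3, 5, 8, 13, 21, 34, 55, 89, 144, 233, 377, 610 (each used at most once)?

Starting from the Zeckendorf form and repeatedly splitting a term F_k into F_{k−1} + F_{k−2} (when neither is already used) reaches every representation.
561 = 377+144+34+5+1 = 377+144+34+3+2+1 = 377+144+21+13+5+1 = 377+89+55+34+5+1 = … (11 more), for 15 in all.

15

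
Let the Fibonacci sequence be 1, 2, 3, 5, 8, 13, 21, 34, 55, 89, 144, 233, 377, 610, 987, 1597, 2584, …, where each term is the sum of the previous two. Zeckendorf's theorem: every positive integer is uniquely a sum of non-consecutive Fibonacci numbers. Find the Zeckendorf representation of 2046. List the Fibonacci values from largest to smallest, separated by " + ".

1597 + 377 + 55 + 13 + 3 + 1

Repeatedly subtract the largest Fibonacci number that fits:
take 1597 (≤ 2046); 2046 − 1597 = 449
take 377 (≤ 449); 449 − 377 = 72
take 55 (≤ 72); 72 − 55 = 17
take 13 (≤ 17); 17 − 13 = 4
take 3 (≤ 4); 4 − 3 = 1
take 1 (≤ 1); 1 − 1 = 0
So 2046 = 1597 + 377 + 55 + 13 + 3 + 1, with no two terms consecutive in the sequence.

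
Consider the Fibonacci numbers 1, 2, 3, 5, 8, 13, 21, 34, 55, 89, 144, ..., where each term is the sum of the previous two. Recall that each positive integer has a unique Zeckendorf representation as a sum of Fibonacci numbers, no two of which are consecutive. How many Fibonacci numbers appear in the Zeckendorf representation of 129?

Greedy algorithm:
largest Fibonacci ≤ 129 is 89; 129 − 89 = 40
largest Fibonacci ≤ 40 is 34; 40 − 34 = 6
largest Fibonacci ≤ 6 is 5; 6 − 5 = 1
largest Fibonacci ≤ 1 is 1; 1 − 1 = 0
129 = 89 + 34 + 5 + 1, which has 4 terms.

4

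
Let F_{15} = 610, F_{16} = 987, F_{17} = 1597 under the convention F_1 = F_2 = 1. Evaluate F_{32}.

2178309

By the addition formula F_{m+n} = F_m F_{n+1} + F_{m−1} F_n with m=17, n=15: F_{32} = 1597·987 + 987·610 = 1576239 + 602070 = 2178309.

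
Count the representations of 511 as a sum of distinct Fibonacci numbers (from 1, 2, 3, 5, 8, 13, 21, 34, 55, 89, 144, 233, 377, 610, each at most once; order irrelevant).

18

Each representation comes from the Zeckendorf form by replacing some F_k with F_{k−1} + F_{k−2} where possible.
511 = 377+89+34+8+3 = 377+89+34+8+2+1 = 377+89+21+13+8+3 = 233+144+89+34+8+3 = … (14 more), for 18 in all.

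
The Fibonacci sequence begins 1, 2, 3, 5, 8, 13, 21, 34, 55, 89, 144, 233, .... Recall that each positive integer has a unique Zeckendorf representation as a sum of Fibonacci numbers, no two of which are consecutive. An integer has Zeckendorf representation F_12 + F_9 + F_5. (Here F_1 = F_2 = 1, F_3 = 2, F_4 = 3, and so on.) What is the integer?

F_12 + F_9 + F_5 = 144 + 34 + 5 = 183.

183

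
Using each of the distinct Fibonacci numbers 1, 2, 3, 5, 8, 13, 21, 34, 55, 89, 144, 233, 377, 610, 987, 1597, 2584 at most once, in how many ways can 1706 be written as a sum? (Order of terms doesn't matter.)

7

Starting from the Zeckendorf form and repeatedly splitting a term F_k into F_{k−1} + F_{k−2} (when neither is already used) reaches every representation.
1706 = 1597+89+13+5+2 = 1597+55+34+13+5+2 = 987+610+89+13+5+2 = 987+610+55+34+13+5+2 = … (3 more), for 7 in all.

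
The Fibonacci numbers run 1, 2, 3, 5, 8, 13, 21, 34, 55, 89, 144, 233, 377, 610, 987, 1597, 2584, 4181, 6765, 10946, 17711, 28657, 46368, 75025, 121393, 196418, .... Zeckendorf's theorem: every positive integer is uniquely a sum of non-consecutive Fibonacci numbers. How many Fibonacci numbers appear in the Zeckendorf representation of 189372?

Greedily peel off the largest Fibonacci term at each step:
189372: greatest Fibonacci not exceeding it is 121393, leaving 67979
67979: greatest Fibonacci not exceeding it is 46368, leaving 21611
21611: greatest Fibonacci not exceeding it is 17711, leaving 3900
3900: greatest Fibonacci not exceeding it is 2584, leaving 1316
1316: greatest Fibonacci not exceeding it is 987, leaving 329
329: greatest Fibonacci not exceeding it is 233, leaving 96
96: greatest Fibonacci not exceeding it is 89, leaving 7
7: greatest Fibonacci not exceeding it is 5, leaving 2
2: greatest Fibonacci not exceeding it is 2, leaving 0
189372 = 121393 + 46368 + 17711 + 2584 + 987 + 233 + 89 + 5 + 2, which has 9 terms.

9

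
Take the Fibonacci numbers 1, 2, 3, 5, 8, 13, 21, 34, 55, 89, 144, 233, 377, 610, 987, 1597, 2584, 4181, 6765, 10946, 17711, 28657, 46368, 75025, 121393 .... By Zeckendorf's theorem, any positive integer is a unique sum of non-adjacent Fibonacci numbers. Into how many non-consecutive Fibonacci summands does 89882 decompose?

Repeatedly subtract the largest Fibonacci number that fits:
89882 − 75025 = 14857
14857 − 10946 = 3911
3911 − 2584 = 1327
1327 − 987 = 340
340 − 233 = 107
107 − 89 = 18
18 − 13 = 5
5 − 5 = 0
89882 = 75025 + 10946 + 2584 + 987 + 233 + 89 + 13 + 5, which has 8 terms.

8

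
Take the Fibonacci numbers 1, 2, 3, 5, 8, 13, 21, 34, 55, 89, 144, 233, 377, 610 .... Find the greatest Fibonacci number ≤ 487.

377 ≤ 487 < 610, so the largest Fibonacci number not exceeding 487 is 377.

377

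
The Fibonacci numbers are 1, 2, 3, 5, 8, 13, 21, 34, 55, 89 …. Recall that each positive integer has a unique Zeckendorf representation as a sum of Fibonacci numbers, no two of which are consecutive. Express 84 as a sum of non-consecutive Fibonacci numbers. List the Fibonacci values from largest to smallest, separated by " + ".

55 + 21 + 8

take 55 (≤ 84); 84 − 55 = 29
take 21 (≤ 29); 29 − 21 = 8
take 8 (≤ 8); 8 − 8 = 0
So 84 = 55 + 21 + 8, with no two terms consecutive in the sequence.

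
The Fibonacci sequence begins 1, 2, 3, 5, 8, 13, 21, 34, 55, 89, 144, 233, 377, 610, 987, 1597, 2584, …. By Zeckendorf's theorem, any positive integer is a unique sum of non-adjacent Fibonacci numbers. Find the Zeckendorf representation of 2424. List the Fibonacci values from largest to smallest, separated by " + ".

1597 + 610 + 144 + 55 + 13 + 5

Greedy algorithm:
1597 ≤ 2424 < 2584, so take 1597; remainder 827
610 ≤ 827 < 987, so take 610; remainder 217
144 ≤ 217 < 233, so take 144; remainder 73
55 ≤ 73 < 89, so take 55; remainder 18
13 ≤ 18 < 21, so take 13; remainder 5
5 ≤ 5 < 8, so take 5; remainder 0
So 2424 = 1597 + 610 + 144 + 55 + 13 + 5, with no two terms consecutive in the sequence.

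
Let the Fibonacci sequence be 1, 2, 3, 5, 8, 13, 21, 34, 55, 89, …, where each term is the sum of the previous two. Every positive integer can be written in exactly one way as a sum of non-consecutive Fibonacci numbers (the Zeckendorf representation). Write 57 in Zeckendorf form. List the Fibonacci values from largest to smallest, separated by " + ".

Repeatedly subtract the largest Fibonacci number that fits:
largest Fibonacci ≤ 57 is 55; 57 − 55 = 2
largest Fibonacci ≤ 2 is 2; 2 − 2 = 0
So 57 = 55 + 2, with no two terms consecutive in the sequence.

55 + 2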